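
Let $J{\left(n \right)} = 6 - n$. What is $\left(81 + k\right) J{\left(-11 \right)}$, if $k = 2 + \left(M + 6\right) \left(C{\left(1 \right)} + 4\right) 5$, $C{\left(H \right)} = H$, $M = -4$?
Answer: $2261$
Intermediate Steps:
$k = 52$ ($k = 2 + \left(-4 + 6\right) \left(1 + 4\right) 5 = 2 + 2 \cdot 5 \cdot 5 = 2 + 10 \cdot 5 = 2 + 50 = 52$)
$\left(81 + k\right) J{\left(-11 \right)} = \left(81 + 52\right) \left(6 - -11\right) = 133 \left(6 + 11\right) = 133 \cdot 17 = 2261$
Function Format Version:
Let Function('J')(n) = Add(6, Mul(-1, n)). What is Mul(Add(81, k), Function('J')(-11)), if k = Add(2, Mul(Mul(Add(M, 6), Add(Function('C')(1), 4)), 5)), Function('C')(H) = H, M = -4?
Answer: 2261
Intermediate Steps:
k = 52 (k = Add(2, Mul(Mul(Add(-4, 6), Add(1, 4)), 5)) = Add(2, Mul(Mul(2, 5), 5)) = Add(2, Mul(10, 5)) = Add(2, 50) = 52)
Mul(Add(81, k), Function('J')(-11)) = Mul(Add(81, 52), Add(6, Mul(-1, -11))) = Mul(133, Add(6, 11)) = Mul(133, 17) = 2261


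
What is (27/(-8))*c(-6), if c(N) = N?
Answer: 81/4 ≈ 20.250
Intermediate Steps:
(27/(-8))*c(-6) = (27/(-8))*(-6) = -1/8*27*(-6) = -27/8*(-6) = 81/4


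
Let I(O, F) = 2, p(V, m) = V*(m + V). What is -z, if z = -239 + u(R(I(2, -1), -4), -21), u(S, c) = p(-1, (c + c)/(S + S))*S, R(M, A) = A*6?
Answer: 242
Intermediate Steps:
p(V, m) = V*(V + m)
R(M, A) = 6*A
u(S, c) = S*(1 - c/S) (u(S, c) = (-(-1 + (c + c)/(S + S)))*S = (-(-1 + (2*c)/((2*S))))*S = (-(-1 + (2*c)*(1/(2*S))))*S = (-(-1 + c/S))*S = (1 - c/S)*S = S*(1 - c/S))
z = -242 (z = -239 + (6*(-4) - 1*(-21)) = -239 + (-24 + 21) = -239 - 3 = -242)
-z = -1*(-242) = 242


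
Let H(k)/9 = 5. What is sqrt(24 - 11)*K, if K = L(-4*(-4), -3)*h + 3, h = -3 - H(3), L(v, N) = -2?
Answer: 99*sqrt(13) ≈ 356.95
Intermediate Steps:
H(k) = 45 (H(k) = 9*5 = 45)
h = -48 (h = -3 - 1*45 = -3 - 45 = -48)
K = 99 (K = -2*(-48) + 3 = 96 + 3 = 99)
sqrt(24 - 11)*K = sqrt(24 - 11)*99 = sqrt(13)*99 = 99*sqrt(13)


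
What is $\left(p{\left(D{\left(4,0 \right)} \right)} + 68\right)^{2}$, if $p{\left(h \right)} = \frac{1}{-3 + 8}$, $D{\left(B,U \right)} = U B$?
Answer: $\frac{116281}{25} \approx 4651.2$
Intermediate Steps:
$D{\left(B,U \right)} = B U$
$p{\left(h \right)} = \frac{1}{5}$
$\left(p{\left(D{\left(4,0 \right)} \right)} + 68\right)^{2} = \left(\frac{1}{5} + 68\right)^{2} = \left(\frac{341}{5}\right)^{2} = \frac{116281}{25}$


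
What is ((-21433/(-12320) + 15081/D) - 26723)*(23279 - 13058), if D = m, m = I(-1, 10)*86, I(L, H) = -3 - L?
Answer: -145161752669361/529760 ≈ -2.7401e+8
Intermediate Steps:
m = -172 (m = (-3 - 1*(-1))*86 = (-3 + 1)*86 = -2*86 = -172)
D = -172
((-21433/(-12320) + 15081/D) - 26723)*(23279 - 13058) = ((-21433/(-12320) + 15081/(-172)) - 26723)*(23279 - 13058) = ((-21433*(-1/12320) + 15081*(-1/172)) - 26723)*10221 = ((21433/12320 - 15081/172) - 26723)*10221 = (-45527861/529760 - 26723)*10221 = -14202304341/529760*10221 = -145161752669361/529760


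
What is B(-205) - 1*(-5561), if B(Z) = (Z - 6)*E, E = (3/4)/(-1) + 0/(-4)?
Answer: 22877/4 ≈ 5719.3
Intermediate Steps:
E = -¾ (E = (3*(¼))*(-1) + 0*(-¼) = (¾)*(-1) + 0 = -¾ + 0 = -¾ ≈ -0.75000)
B(Z) = 9/2 - 3*Z/4 (B(Z) = (Z - 6)*(-¾) = (-6 + Z)*(-¾) = 9/2 - 3*Z/4)
B(-205) - 1*(-5561) = (9/2 - ¾*(-205)) - 1*(-5561) = (9/2 + 615/4) + 5561 = 633/4 + 5561 = 22877/4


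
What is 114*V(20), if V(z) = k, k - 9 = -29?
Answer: -2280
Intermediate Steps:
k = -20 (k = 9 - 29 = -20)
V(z) = -20
114*V(20) = 114*(-20) = -2280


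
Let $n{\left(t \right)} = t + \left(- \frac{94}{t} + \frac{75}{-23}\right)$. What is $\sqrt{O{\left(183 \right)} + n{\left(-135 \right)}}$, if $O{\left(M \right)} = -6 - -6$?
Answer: $\frac{i \sqrt{147362610}}{1035} \approx 11.729 i$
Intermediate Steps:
$O{\left(M \right)} = 0$ ($O{\left(M \right)} = -6 + 6 = 0$)
$n{\left(t \right)} = - \frac{75}{23} + t - \frac{94}{t}$ ($n{\left(t \right)} = t + \left(- \frac{94}{t} + 75 \left(- \frac{1}{23}\right)\right) = t - \left(\frac{75}{23} + \frac{94}{t}\right) = - \frac{75}{23} + t - \frac{94}{t}$)
$\sqrt{O{\left(183 \right)} + n{\left(-135 \right)}} = \sqrt{0 - \left(\frac{3180}{23} - \frac{94}{135}\right)} = \sqrt{0 - \frac{427138}{3105}} = \sqrt{- \frac{427138}{3105}} = \frac{i \sqrt{147362610}}{1035}$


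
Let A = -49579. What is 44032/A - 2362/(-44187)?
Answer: -42524102/50947611 ≈ -0.83466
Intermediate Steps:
44032/A - 2362/(-44187) = 44032/(-49579) - 2362/(-44187) = 44032*(-1/49579) - 2362*(-1/44187) = -1024/1153 + 2362/44187 = -42524102/50947611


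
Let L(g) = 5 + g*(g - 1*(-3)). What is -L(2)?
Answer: -15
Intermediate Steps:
L(g) = 5 + g*(3 + g) (L(g) = 5 + g*(g + 3) = 5 + g*(3 + g))
-L(2) = -(5 + 2² + 3*2) = -(5 + 4 + 6) = -1*15 = -15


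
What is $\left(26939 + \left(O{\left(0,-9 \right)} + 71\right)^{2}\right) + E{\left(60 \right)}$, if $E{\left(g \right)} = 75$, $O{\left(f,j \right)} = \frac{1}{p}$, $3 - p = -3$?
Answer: $\frac{1154833}{36} \approx 32079.0$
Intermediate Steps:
$p = 6$ ($p = 3 - -3 = 3 + 3 = 6$)
$O{\left(f,j \right)} = \frac{1}{6}$
$\left(26939 + \left(O{\left(0,-9 \right)} + 71\right)^{2}\right) + E{\left(60 \right)} = \left(26939 + \left(\frac{1}{6} + 71\right)^{2}\right) + 75 = \left(26939 + \left(\frac{427}{6}\right)^{2}\right) + 75 = \left(26939 + \frac{182329}{36}\right) + 75 = \frac{1152133}{36} + 75 = \frac{1154833}{36}$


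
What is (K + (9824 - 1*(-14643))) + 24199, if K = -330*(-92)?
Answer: 79026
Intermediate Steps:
K = 30360
(K + (9824 - 1*(-14643))) + 24199 = (30360 + (9824 - 1*(-14643))) + 24199 = (30360 + (9824 + 14643)) + 24199 = (30360 + 24467) + 24199 = 54827 + 24199 = 79026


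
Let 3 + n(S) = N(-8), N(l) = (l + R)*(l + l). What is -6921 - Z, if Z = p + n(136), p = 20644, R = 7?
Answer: -27578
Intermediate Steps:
N(l) = 2*l*(7 + l) (N(l) = (l + 7)*(l + l) = (7 + l)*(2*l) = 2*l*(7 + l))
n(S) = 13 (n(S) = -3 + 2*(-8)*(7 - 8) = -3 + 2*(-8)*(-1) = -3 + 16 = 13)
Z = 20657 (Z = 20644 + 13 = 20657)
-6921 - Z = -6921 - 1*20657 = -6921 - 20657 = -27578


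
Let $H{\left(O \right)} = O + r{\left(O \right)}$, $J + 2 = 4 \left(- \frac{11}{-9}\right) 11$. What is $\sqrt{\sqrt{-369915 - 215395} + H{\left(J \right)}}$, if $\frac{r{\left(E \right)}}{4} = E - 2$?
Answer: $\frac{\sqrt{2258 + 9 i \sqrt{585310}}}{3} \approx 22.979 + 16.647 i$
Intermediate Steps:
$r{\left(E \right)} = -8 + 4 E$ ($r{\left(E \right)} = 4 \left(E - 2\right) = 4 \left(-2 + E\right) = -8 + 4 E$)
$J = \frac{466}{9}$ ($J = -2 + 4 \left(- \frac{11}{-9}\right) 11 = -2 + 4 \left(\left(-11\right) \left(- \frac{1}{9}\right)\right) 11 = -2 + 4 \cdot \frac{11}{9} \cdot 11 = -2 + \frac{44}{9} \cdot 11 = -2 + \frac{484}{9} = \frac{466}{9} \approx 51.778$)
$H{\left(O \right)} = -8 + 5 O$ ($H{\left(O \right)} = O + \left(-8 + 4 O\right) = -8 + 5 O$)
$\sqrt{\sqrt{-369915 - 215395} + H{\left(J \right)}} = \sqrt{\sqrt{-369915 - 215395} + \left(-8 + 5 \cdot \frac{466}{9}\right)} = \sqrt{\sqrt{-585310} + \left(-8 + \frac{2330}{9}\right)} = \sqrt{i \sqrt{585310} + \frac{2258}{9}} = \sqrt{\frac{2258}{9} + i \sqrt{585310}}$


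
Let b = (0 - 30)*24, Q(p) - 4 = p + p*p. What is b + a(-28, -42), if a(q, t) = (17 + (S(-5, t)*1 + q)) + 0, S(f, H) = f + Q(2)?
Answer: -726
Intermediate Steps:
Q(p) = 4 + p + p² (Q(p) = 4 + (p + p*p) = 4 + (p + p²) = 4 + p + p²)
b = -720 (b = -30*24 = -720)
S(f, H) = 10 + f (S(f, H) = f + (4 + 2 + 2²) = f + (4 + 2 + 4) = f + 10 = 10 + f)
a(q, t) = 22 + q (a(q, t) = (17 + ((10 - 5)*1 + q)) + 0 = (17 + (5*1 + q)) + 0 = (17 + (5 + q)) + 0 = (22 + q) + 0 = 22 + q)
b + a(-28, -42) = -720 + (22 - 28) = -720 - 6 = -726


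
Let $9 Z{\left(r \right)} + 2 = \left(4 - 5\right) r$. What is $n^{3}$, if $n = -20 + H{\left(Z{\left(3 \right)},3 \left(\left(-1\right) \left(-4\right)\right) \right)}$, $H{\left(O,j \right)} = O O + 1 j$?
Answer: $- \frac{241804367}{531441} \approx -455.0$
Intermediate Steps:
$Z{\left(r \right)} = - \frac{2}{9} - \frac{r}{9}$ ($Z{\left(r \right)} = - \frac{2}{9} + \frac{\left(4 - 5\right) r}{9} = - \frac{2}{9} + \frac{\left(-1\right) r}{9} = - \frac{2}{9} - \frac{r}{9}$)
$H{\left(O,j \right)} = j + O^{2}$ ($H{\left(O,j \right)} = O^{2} + j = j + O^{2}$)
$n = - \frac{623}{81}$ ($n = -20 + \left(3 \left(\left(-1\right) \left(-4\right)\right) + \left(- \frac{2}{9} - \frac{1}{3}\right)^{2}\right) = -20 + \left(3 \cdot 4 + \left(- \frac{2}{9} - \frac{1}{3}\right)^{2}\right) = -20 + \left(12 + \left(- \frac{5}{9}\right)^{2}\right) = -20 + \left(12 + \frac{25}{81}\right) = -20 + \frac{997}{81} = - \frac{623}{81} \approx -7.6914$)
$n^{3} = \left(- \frac{623}{81}\right)^{3} = - \frac{241804367}{531441}$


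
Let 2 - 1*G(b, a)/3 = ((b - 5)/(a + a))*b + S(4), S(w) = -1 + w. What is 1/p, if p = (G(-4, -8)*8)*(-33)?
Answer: -1/990 ≈ -0.0010101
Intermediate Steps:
G(b, a) = -3 - 3*b*(-5 + b)/(2*a) (G(b, a) = 6 - 3*(((b - 5)/(a + a))*b + (-1 + 4)) = 6 - 3*(((-5 + b)/((2*a)))*b + 3) = 6 - 3*(((-5 + b)*(1/(2*a)))*b + 3) = 6 - 3*(((-5 + b)/(2*a))*b + 3) = 6 - 3*(b*(-5 + b)/(2*a) + 3) = 6 - 3*(3 + b*(-5 + b)/(2*a)) = 6 + (-9 - 3*b*(-5 + b)/(2*a)) = -3 - 3*b*(-5 + b)/(2*a))
p = -990 (p = (((3/2)*(-1*(-4)² - 2*(-8) + 5*(-4))/(-8))*8)*(-33) = (((3/2)*(-⅛)*(-1*16 + 16 - 20))*8)*(-33) = (((3/2)*(-⅛)*(-16 + 16 - 20))*8)*(-33) = (((3/2)*(-⅛)*(-20))*8)*(-33) = ((15/4)*8)*(-33) = 30*(-33) = -990)
1/p = 1/(-990) = -1/990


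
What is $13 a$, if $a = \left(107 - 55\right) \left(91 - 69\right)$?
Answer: $14872$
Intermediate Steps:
$a = 1144$ ($a = 52 \cdot 22 = 1144$)
$13 a = 13 \cdot 1144 = 14872$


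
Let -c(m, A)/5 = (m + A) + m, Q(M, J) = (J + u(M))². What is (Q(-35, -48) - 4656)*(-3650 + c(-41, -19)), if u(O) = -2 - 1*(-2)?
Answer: 7397040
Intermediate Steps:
u(O) = 0 (u(O) = -2 + 2 = 0)
Q(M, J) = J² (Q(M, J) = (J + 0)² = J²)
c(m, A) = -10*m - 5*A (c(m, A) = -5*((m + A) + m) = -5*((A + m) + m) = -5*(A + 2*m) = -10*m - 5*A)
(Q(-35, -48) - 4656)*(-3650 + c(-41, -19)) = ((-48)² - 4656)*(-3650 + (-10*(-41) - 5*(-19))) = (2304 - 4656)*(-3650 + (410 + 95)) = -2352*(-3650 + 505) = -2352*(-3145) = 7397040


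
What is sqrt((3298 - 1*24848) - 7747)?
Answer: I*sqrt(29297) ≈ 171.16*I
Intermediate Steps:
sqrt((3298 - 1*24848) - 7747) = sqrt((3298 - 24848) - 7747) = sqrt(-21550 - 7747) = sqrt(-29297) = I*sqrt(29297)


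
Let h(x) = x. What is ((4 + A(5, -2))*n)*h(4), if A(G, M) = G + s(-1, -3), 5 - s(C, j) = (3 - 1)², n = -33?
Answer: -1320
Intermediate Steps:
s(C, j) = 1 (s(C, j) = 5 - (3 - 1)² = 5 - 1*2² = 5 - 1*4 = 5 - 4 = 1)
A(G, M) = 1 + G (A(G, M) = G + 1 = 1 + G)
((4 + A(5, -2))*n)*h(4) = ((4 + (1 + 5))*(-33))*4 = ((4 + 6)*(-33))*4 = (10*(-33))*4 = -330*4 = -1320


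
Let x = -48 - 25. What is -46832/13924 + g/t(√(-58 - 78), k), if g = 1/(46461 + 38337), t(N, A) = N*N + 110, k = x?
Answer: -25813193065/7674727788 ≈ -3.3634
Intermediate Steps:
x = -73
k = -73
t(N, A) = 110 + N² (t(N, A) = N² + 110 = 110 + N²)
g = 1/84798 ≈ 1.1793e-5
-46832/13924 + g/t(√(-58 - 78), k) = -46832/13924 + 1/(84798*(110 + (√(-58 - 78))²)) = -46832*1/13924 + 1/(84798*(110 + (√(-136))²)) = -11708/3481 + 1/(84798*(110 + (2*I*√34)²)) = -11708/3481 + 1/(84798*(110 - 136)) = -11708/3481 + (1/84798)/(-26) = -11708/3481 + (1/84798)*(-1/26) = -11708/3481 - 1/2204748 = -25813193065/7674727788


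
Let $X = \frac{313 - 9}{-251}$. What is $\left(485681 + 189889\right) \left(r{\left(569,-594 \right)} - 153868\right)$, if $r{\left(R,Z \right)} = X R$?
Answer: $- \frac{26207957191080}{251} \approx -1.0441 \cdot 10^{11}$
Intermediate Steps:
$X = - \frac{304}{251}$ ($X = 304 \left(- \frac{1}{251}\right) = - \frac{304}{251} \approx -1.2112$)
$r{\left(R,Z \right)} = - \frac{304 R}{251}$
$\left(485681 + 189889\right) \left(r{\left(569,-594 \right)} - 153868\right) = \left(485681 + 189889\right) \left(\left(- \frac{304}{251}\right) 569 - 153868\right) = 675570 \left(- \frac{172976}{251} - 153868\right) = 675570 \left(- \frac{38793844}{251}\right) = - \frac{26207957191080}{251}$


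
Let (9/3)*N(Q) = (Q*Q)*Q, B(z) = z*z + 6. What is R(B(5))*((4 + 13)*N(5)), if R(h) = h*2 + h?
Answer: 65875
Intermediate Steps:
B(z) = 6 + z² (B(z) = z² + 6 = 6 + z²)
R(h) = 3*h (R(h) = 2*h + h = 3*h)
N(Q) = Q³/3 (N(Q) = ((Q*Q)*Q)/3 = (Q²*Q)/3 = Q³/3)
R(B(5))*((4 + 13)*N(5)) = (3*(6 + 5²))*((4 + 13)*((⅓)*5³)) = (3*(6 + 25))*(17*((⅓)*125)) = (3*31)*(17*(125/3)) = 93*(2125/3) = 65875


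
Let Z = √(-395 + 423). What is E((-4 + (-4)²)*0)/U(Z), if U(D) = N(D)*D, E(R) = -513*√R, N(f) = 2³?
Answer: 0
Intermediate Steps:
N(f) = 8
Z = 2*√7 (Z = √28 = 2*√7 ≈ 5.2915)
U(D) = 8*D
E((-4 + (-4)²)*0)/U(Z) = (-513*√((-4 + (-4)²)*0))/((8*(2*√7))) = (-513*√((-4 + 16)*0))/((16*√7)) = (-513*√(12*0))*(√7/112) = (-513*√0)*(√7/112) = (-513*0)*(√7/112) = 0*(√7/112) = 0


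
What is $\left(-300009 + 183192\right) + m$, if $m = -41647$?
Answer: $-158464$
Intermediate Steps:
$\left(-300009 + 183192\right) + m = \left(-300009 + 183192\right) - 41647 = -116817 - 41647 = -158464$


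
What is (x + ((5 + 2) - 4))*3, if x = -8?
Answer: -15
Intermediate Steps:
(x + ((5 + 2) - 4))*3 = (-8 + ((5 + 2) - 4))*3 = (-8 + (7 - 4))*3 = (-8 + 3)*3 = -5*3 = -15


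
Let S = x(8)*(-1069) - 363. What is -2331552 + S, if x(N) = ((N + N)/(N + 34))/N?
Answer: -48971284/21 ≈ -2.3320e+6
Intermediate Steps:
x(N) = 2/(34 + N) (x(N) = ((2*N)/(34 + N))/N = (2*N/(34 + N))/N = 2/(34 + N))
S = -8692/21 (S = (2/(34 + 8))*(-1069) - 363 = (2/42)*(-1069) - 363 = (2*(1/42))*(-1069) - 363 = (1/21)*(-1069) - 363 = -1069/21 - 363 = -8692/21 ≈ -413.90)
-2331552 + S = -2331552 - 8692/21 = -48971284/21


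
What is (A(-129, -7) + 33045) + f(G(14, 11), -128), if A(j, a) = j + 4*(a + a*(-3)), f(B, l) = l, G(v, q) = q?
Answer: 32844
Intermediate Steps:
A(j, a) = j - 8*a (A(j, a) = j + 4*(a - 3*a) = j + 4*(-2*a) = j - 8*a)
(A(-129, -7) + 33045) + f(G(14, 11), -128) = ((-129 - 8*(-7)) + 33045) - 128 = ((-129 + 56) + 33045) - 128 = (-73 + 33045) - 128 = 32972 - 128 = 32844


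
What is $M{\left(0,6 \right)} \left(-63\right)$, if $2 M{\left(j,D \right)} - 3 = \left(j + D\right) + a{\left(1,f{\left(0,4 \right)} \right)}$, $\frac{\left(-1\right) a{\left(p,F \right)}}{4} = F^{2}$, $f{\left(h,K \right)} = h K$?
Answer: $- \frac{567}{2} \approx -283.5$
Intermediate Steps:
$f{\left(h,K \right)} = K h$
$a{\left(p,F \right)} = - 4 F^{2}$
$M{\left(j,D \right)} = \frac{3}{2} + \frac{D}{2} + \frac{j}{2}$ ($M{\left(j,D \right)} = \frac{3}{2} + \frac{\left(j + D\right) - 4 \left(4 \cdot 0\right)^{2}}{2} = \frac{3}{2} + \frac{\left(D + j\right) - 4 \cdot 0^{2}}{2} = \frac{3}{2} + \frac{\left(D + j\right) - 0}{2} = \frac{3}{2} + \frac{\left(D + j\right) + 0}{2} = \frac{3}{2} + \frac{D + j}{2} = \frac{3}{2} + \left(\frac{D}{2} + \frac{j}{2}\right) = \frac{3}{2} + \frac{D}{2} + \frac{j}{2}$)
$M{\left(0,6 \right)} \left(-63\right) = \left(\frac{3}{2} + \frac{1}{2} \cdot 6 + \frac{1}{2} \cdot 0\right) \left(-63\right) = \left(\frac{3}{2} + 3 + 0\right) \left(-63\right) = \frac{9}{2} \left(-63\right) = - \frac{567}{2}$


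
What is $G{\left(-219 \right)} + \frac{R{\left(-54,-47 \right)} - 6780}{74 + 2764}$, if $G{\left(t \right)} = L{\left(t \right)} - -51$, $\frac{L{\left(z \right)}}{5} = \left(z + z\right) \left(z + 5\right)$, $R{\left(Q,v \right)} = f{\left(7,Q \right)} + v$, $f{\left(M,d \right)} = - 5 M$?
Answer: $\frac{665097478}{1419} \approx 4.6871 \cdot 10^{5}$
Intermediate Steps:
$R{\left(Q,v \right)} = -35 + v$ ($R{\left(Q,v \right)} = \left(-5\right) 7 + v = -35 + v$)
$L{\left(z \right)} = 10 z \left(5 + z\right)$ ($L{\left(z \right)} = 5 \left(z + z\right) \left(z + 5\right) = 5 \cdot 2 z \left(5 + z\right) = 10 z \left(5 + z\right)$)
$G{\left(t \right)} = 51 + 10 t \left(5 + t\right)$ ($G{\left(t \right)} = 10 t \left(5 + t\right) - -51 = 10 t \left(5 + t\right) + 51 = 51 + 10 t \left(5 + t\right)$)
$G{\left(-219 \right)} + \frac{R{\left(-54,-47 \right)} - 6780}{74 + 2764} = \left(51 + 10 \left(-219\right) \left(5 - 219\right)\right) + \frac{\left(-35 - 47\right) - 6780}{74 + 2764} = \left(51 + 10 \left(-219\right) \left(-214\right)\right) + \frac{-82 - 6780}{2838} = \left(51 + 468660\right) - \frac{3431}{1419} = 468711 - \frac{3431}{1419} = \frac{665097478}{1419}$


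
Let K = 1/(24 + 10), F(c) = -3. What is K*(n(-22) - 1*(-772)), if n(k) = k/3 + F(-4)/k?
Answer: 50477/2244 ≈ 22.494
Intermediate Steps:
K = 1/34 ≈ 0.029412
n(k) = -3/k + k/3 (n(k) = k/3 - 3/k = -3/k + k/3)
K*(n(-22) - 1*(-772)) = ((-3/(-22) + (⅓)*(-22)) - 1*(-772))/34 = ((-3*(-1/22) - 22/3) + 772)/34 = ((3/22 - 22/3) + 772)/34 = (-475/66 + 772)/34 = (1/34)*(50477/66) = 50477/2244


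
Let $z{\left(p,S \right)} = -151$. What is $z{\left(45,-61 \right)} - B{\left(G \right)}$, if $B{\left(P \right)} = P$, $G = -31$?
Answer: $-120$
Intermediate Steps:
$z{\left(45,-61 \right)} - B{\left(G \right)} = -151 - -31 = -151 + 31 = -120$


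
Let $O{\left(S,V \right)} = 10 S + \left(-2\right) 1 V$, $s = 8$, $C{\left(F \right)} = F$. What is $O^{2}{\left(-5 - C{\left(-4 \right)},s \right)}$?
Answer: $676$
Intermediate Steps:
$O{\left(S,V \right)} = - 2 V + 10 S$ ($O{\left(S,V \right)} = 10 S - 2 V = - 2 V + 10 S$)
$O^{2}{\left(-5 - C{\left(-4 \right)},s \right)} = \left(\left(-2\right) 8 + 10 \left(-5 - -4\right)\right)^{2} = \left(-16 + 10 \left(-5 + 4\right)\right)^{2} = \left(-16 + 10 \left(-1\right)\right)^{2} = \left(-16 - 10\right)^{2} = \left(-26\right)^{2} = 676$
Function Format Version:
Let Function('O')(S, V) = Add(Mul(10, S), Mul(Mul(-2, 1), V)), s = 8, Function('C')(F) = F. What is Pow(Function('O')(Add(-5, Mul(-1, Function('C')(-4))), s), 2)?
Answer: 676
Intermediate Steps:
Function('O')(S, V) = Add(Mul(-2, V), Mul(10, S)) (Function('O')(S, V) = Add(Mul(10, S), Mul(-2, V)) = Add(Mul(-2, V), Mul(10, S)))
Pow(Function('O')(Add(-5, Mul(-1, Function('C')(-4))), s), 2) = Pow(Add(Mul(-2, 8), Mul(10, Add(-5, Mul(-1, -4)))), 2) = Pow(Add(-16, Mul(10, Add(-5, 4))), 2) = Pow(Add(-16, Mul(10, -1)), 2) = Pow(Add(-16, -10), 2) = Pow(-26, 2) = 676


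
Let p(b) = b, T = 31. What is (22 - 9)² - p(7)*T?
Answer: -48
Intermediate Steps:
(22 - 9)² - p(7)*T = (22 - 9)² - 7*31 = 13² - 1*217 = 169 - 217 = -48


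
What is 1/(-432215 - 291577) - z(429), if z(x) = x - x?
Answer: -1/723792 ≈ -1.3816e-6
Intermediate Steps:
z(x) = 0
1/(-432215 - 291577) - z(429) = 1/(-432215 - 291577) - 1*0 = 1/(-723792) + 0 = -1/723792 + 0 = -1/723792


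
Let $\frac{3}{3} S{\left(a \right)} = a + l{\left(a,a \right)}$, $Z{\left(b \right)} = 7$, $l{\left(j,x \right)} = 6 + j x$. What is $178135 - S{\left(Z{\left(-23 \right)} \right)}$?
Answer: $178073$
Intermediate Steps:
$S{\left(a \right)} = 6 + a + a^{2}$ ($S{\left(a \right)} = a + \left(6 + a a\right) = a + \left(6 + a^{2}\right) = 6 + a + a^{2}$)
$178135 - S{\left(Z{\left(-23 \right)} \right)} = 178135 - \left(6 + 7 + 7^{2}\right) = 178135 - \left(6 + 7 + 49\right) = 178135 - 62 = 178073$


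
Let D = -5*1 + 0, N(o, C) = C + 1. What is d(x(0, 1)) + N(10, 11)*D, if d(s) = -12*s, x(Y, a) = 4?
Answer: -108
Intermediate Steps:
N(o, C) = 1 + C
D = -5 (D = -5 + 0 = -5)
d(x(0, 1)) + N(10, 11)*D = -12*4 + (1 + 11)*(-5) = -48 + 12*(-5) = -48 - 60 = -108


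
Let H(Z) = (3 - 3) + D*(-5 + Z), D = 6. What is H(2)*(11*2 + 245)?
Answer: -4806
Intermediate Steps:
H(Z) = -30 + 6*Z (H(Z) = (3 - 3) + 6*(-5 + Z) = 0 + (-30 + 6*Z) = -30 + 6*Z)
H(2)*(11*2 + 245) = (-30 + 6*2)*(11*2 + 245) = (-30 + 12)*(22 + 245) = -18*267 = -4806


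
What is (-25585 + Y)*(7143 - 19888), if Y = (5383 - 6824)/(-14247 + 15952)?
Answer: 10108839494/31 ≈ 3.2609e+8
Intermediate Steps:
Y = -131/155 (Y = -1441/1705 = -1441*1/1705 = -131/155 ≈ -0.84516)
(-25585 + Y)*(7143 - 19888) = (-25585 - 131/155)*(7143 - 19888) = -3965806/155*(-12745) = 10108839494/31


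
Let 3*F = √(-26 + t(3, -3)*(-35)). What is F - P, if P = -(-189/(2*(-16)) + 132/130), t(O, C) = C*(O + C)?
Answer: 14397/2080 + I*√26/3 ≈ 6.9216 + 1.6997*I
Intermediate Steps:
t(O, C) = C*(C + O)
P = -14397/2080 (P = -(-189/(-32) + 132*(1/130)) = -(-189*(-1/32) + 66/65) = -(189/32 + 66/65) = -1*14397/2080 = -14397/2080 ≈ -6.9216)
F = I*√26/3 (F = √(-26 - 3*(-3 + 3)*(-35))/3 = √(-26 - 3*0*(-35))/3 = √(-26 + 0*(-35))/3 = √(-26 + 0)/3 = √(-26)/3 = (I*√26)/3 = I*√26/3 ≈ 1.6997*I)
F - P = I*√26/3 - 1*(-14397/2080) = I*√26/3 + 14397/2080 = 14397/2080 + I*√26/3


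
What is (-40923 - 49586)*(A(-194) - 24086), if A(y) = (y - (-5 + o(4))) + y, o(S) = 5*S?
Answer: 2216474901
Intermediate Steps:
A(y) = -15 + 2*y (A(y) = (y - (-5 + 5*4)) + y = (y - (-5 + 20)) + y = (y - 1*15) + y = (y - 15) + y = (-15 + y) + y = -15 + 2*y)
(-40923 - 49586)*(A(-194) - 24086) = (-40923 - 49586)*((-15 + 2*(-194)) - 24086) = -90509*((-15 - 388) - 24086) = -90509*(-403 - 24086) = -90509*(-24489) = 2216474901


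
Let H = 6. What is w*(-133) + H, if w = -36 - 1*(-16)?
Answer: 2666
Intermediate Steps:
w = -20 (w = -36 + 16 = -20)
w*(-133) + H = -20*(-133) + 6 = 2660 + 6 = 2666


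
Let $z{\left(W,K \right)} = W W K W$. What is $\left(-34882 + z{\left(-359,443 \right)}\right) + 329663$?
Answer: $-20496552816$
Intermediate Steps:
$z{\left(W,K \right)} = K W^{3}$ ($z{\left(W,K \right)} = W^{2} K W = K W^{3}$)
$\left(-34882 + z{\left(-359,443 \right)}\right) + 329663 = \left(-34882 + 443 \left(-359\right)^{3}\right) + 329663 = \left(-34882 + 443 \left(-46268279\right)\right) + 329663 = \left(-34882 - 20496847597\right) + 329663 = -20496882479 + 329663 = -20496552816$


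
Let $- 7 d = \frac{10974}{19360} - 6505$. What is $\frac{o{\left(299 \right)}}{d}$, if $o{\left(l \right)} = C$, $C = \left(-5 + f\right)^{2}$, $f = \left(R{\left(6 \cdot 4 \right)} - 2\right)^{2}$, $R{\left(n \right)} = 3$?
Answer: $\frac{1084160}{62962913} \approx 0.017219$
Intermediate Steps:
$f = 1$ ($f = \left(3 - 2\right)^{2} = 1^{2} = 1$)
$C = 16$ ($C = \left(-5 + 1\right)^{2} = \left(-4\right)^{2} = 16$)
$o{\left(l \right)} = 16$
$d = \frac{62962913}{67760}$ ($d = - \frac{\frac{10974}{19360} - 6505}{7} = - \frac{10974 \cdot \frac{1}{19360} - 6505}{7} = - \frac{\frac{5487}{9680} - 6505}{7} = \left(- \frac{1}{7}\right) \left(- \frac{62962913}{9680}\right) = \frac{62962913}{67760} \approx 929.21$)
$\frac{o{\left(299 \right)}}{d} = \frac{16}{\frac{62962913}{67760}} = 16 \cdot \frac{67760}{62962913} = \frac{1084160}{62962913}$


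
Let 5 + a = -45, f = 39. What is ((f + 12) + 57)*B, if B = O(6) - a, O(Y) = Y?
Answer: 6048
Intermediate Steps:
a = -50 (a = -5 - 45 = -50)
B = 56 (B = 6 - 1*(-50) = 6 + 50 = 56)
((f + 12) + 57)*B = ((39 + 12) + 57)*56 = (51 + 57)*56 = 108*56 = 6048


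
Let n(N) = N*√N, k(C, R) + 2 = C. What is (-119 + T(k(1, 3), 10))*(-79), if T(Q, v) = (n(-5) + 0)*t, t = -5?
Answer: 9401 - 1975*I*√5 ≈ 9401.0 - 4416.2*I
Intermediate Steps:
k(C, R) = -2 + C
n(N) = N^(3/2)
T(Q, v) = 25*I*√5 (T(Q, v) = ((-5)^(3/2) + 0)*(-5) = (-5*I*√5 + 0)*(-5) = -5*I*√5*(-5) = 25*I*√5)
(-119 + T(k(1, 3), 10))*(-79) = (-119 + 25*I*√5)*(-79) = 9401 - 1975*I*√5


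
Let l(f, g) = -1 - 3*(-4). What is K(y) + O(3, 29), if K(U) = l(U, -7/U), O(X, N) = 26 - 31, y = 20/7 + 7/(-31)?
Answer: 6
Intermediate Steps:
y = 571/217 (y = 20*(1/7) + 7*(-1/31) = 20/7 - 7/31 = 571/217 ≈ 2.6313)
O(X, N) = -5
l(f, g) = 11 (l(f, g) = -1 + 12 = 11)
K(U) = 11
K(y) + O(3, 29) = 11 - 5 = 6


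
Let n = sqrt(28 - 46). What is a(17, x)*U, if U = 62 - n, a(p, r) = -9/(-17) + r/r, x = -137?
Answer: 1612/17 - 78*I*sqrt(2)/17 ≈ 94.823 - 6.4887*I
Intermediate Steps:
n = 3*I*sqrt(2) (n = sqrt(-18) = 3*I*sqrt(2) ≈ 4.2426*I)
a(p, r) = 26/17 (a(p, r) = -9*(-1/17) + 1 = 9/17 + 1 = 26/17)
U = 62 - 3*I*sqrt(2) ≈ 62.0 - 4.2426*I
a(17, x)*U = 26*(62 - 3*I*sqrt(2))/17 = 1612/17 - 78*I*sqrt(2)/17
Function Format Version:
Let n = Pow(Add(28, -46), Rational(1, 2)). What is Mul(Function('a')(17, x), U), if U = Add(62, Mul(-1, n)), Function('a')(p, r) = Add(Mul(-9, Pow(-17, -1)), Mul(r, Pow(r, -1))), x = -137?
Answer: Add(Rational(1612, 17), Mul(Rational(-78, 17), I, Pow(2, Rational(1, 2)))) ≈ Add(94.823, Mul(-6.4887, I))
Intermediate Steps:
n = Mul(3, I, Pow(2, Rational(1, 2))) (n = Pow(-18, Rational(1, 2)) = Mul(3, I, Pow(2, Rational(1, 2))) ≈ Mul(4.2426, I))
Function('a')(p, r) = Rational(26, 17) (Function('a')(p, r) = Add(Mul(-9, Rational(-1, 17)), 1) = Add(Rational(9, 17), 1) = Rational(26, 17))
U = Add(62, Mul(-3, I, Pow(2, Rational(1, 2)))) (U = Add(62, Mul(-1, Mul(3, I, Pow(2, Rational(1, 2))))) = Add(62, Mul(-3, I, Pow(2, Rational(1, 2)))) ≈ Add(62.000, Mul(-4.2426, I)))
Mul(Function('a')(17, x), U) = Mul(Rational(26, 17), Add(62, Mul(-3, I, Pow(2, Rational(1, 2))))) = Add(Rational(1612, 17), Mul(Rational(-78, 17), I, Pow(2, Rational(1, 2))))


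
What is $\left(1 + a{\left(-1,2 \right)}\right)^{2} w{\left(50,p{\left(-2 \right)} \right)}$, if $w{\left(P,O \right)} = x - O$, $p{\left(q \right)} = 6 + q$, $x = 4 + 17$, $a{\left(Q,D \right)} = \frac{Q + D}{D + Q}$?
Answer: $68$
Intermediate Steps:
$a{\left(Q,D \right)} = 1$ ($a{\left(Q,D \right)} = \frac{D + Q}{D + Q} = 1$)
$x = 21$
$w{\left(P,O \right)} = 21 - O$
$\left(1 + a{\left(-1,2 \right)}\right)^{2} w{\left(50,p{\left(-2 \right)} \right)} = \left(1 + 1\right)^{2} \left(21 - \left(6 - 2\right)\right) = 2^{2} \left(21 - 4\right) = 4 \left(21 - 4\right) = 4 \cdot 17 = 68$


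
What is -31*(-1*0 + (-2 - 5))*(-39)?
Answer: -8463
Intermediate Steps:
-31*(-1*0 + (-2 - 5))*(-39) = -31*(0 - 7)*(-39) = -31*(-7)*(-39) = 217*(-39) = -8463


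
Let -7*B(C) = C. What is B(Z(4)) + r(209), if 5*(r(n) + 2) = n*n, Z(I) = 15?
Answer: 305622/35 ≈ 8732.1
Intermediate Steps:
B(C) = -C/7
r(n) = -2 + n**2/5 (r(n) = -2 + (n*n)/5 = -2 + n**2/5)
B(Z(4)) + r(209) = -1/7*15 + (-2 + (1/5)*209**2) = -15/7 + (-2 + (1/5)*43681) = -15/7 + (-2 + 43681/5) = -15/7 + 43671/5 = 305622/35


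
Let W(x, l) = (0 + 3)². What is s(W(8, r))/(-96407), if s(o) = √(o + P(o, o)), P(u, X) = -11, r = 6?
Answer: -I*√2/96407 ≈ -1.4669e-5*I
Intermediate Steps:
W(x, l) = 9 (W(x, l) = 3² = 9)
s(o) = √(-11 + o) (s(o) = √(o - 11) = √(-11 + o))
s(W(8, r))/(-96407) = √(-11 + 9)/(-96407) = √(-2)*(-1/96407) = (I*√2)*(-1/96407) = -I*√2/96407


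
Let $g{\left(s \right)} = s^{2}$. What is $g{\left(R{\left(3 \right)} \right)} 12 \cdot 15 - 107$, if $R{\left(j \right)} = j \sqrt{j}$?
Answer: $4753$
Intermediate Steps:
$R{\left(j \right)} = j^{\frac{3}{2}}$
$g{\left(R{\left(3 \right)} \right)} 12 \cdot 15 - 107 = \left(3^{\frac{3}{2}}\right)^{2} \cdot 12 \cdot 15 - 107 = \left(3 \sqrt{3}\right)^{2} \cdot 12 \cdot 15 - 107 = 27 \cdot 12 \cdot 15 - 107 = 324 \cdot 15 - 107 = 4860 - 107 = 4753$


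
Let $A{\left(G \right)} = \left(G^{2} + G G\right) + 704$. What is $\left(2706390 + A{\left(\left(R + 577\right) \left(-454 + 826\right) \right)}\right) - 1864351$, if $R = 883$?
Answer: $589959511543$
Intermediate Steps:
$A{\left(G \right)} = 704 + 2 G^{2}$ ($A{\left(G \right)} = \left(G^{2} + G^{2}\right) + 704 = 2 G^{2} + 704 = 704 + 2 G^{2}$)
$\left(2706390 + A{\left(\left(R + 577\right) \left(-454 + 826\right) \right)}\right) - 1864351 = \left(2706390 + \left(704 + 2 \left(\left(883 + 577\right) \left(-454 + 826\right)\right)^{2}\right)\right) - 1864351 = \left(2706390 + \left(704 + 2 \left(1460 \cdot 372\right)^{2}\right)\right) - 1864351 = \left(2706390 + \left(704 + 2 \cdot 543120^{2}\right)\right) - 1864351 = \left(2706390 + \left(704 + 2 \cdot 294979334400\right)\right) - 1864351 = \left(2706390 + \left(704 + 589958668800\right)\right) - 1864351 = \left(2706390 + 589958669504\right) - 1864351 = 589961375894 - 1864351 = 589959511543$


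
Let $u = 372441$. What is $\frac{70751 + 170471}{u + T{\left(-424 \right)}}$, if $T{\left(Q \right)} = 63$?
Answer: $\frac{120611}{186252} \approx 0.64757$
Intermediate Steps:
$\frac{70751 + 170471}{u + T{\left(-424 \right)}} = \frac{70751 + 170471}{372441 + 63} = \frac{241222}{372504} = 241222 \cdot \frac{1}{372504} = \frac{120611}{186252}$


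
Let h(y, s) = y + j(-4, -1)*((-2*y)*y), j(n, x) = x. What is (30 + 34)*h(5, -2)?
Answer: 3520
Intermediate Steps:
h(y, s) = y + 2*y² (h(y, s) = y - (-2*y)*y = y - (-2)*y² = y + 2*y²)
(30 + 34)*h(5, -2) = (30 + 34)*(5*(1 + 2*5)) = 64*(5*(1 + 10)) = 64*(5*11) = 64*55 = 3520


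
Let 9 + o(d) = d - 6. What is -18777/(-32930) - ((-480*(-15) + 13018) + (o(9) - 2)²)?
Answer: -667867483/32930 ≈ -20281.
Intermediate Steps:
o(d) = -15 + d (o(d) = -9 + (d - 6) = -9 + (-6 + d) = -15 + d)
-18777/(-32930) - ((-480*(-15) + 13018) + (o(9) - 2)²) = -18777/(-32930) - ((-480*(-15) + 13018) + ((-15 + 9) - 2)²) = -18777*(-1/32930) - ((7200 + 13018) + (-6 - 2)²) = 18777/32930 - (20218 + (-8)²) = 18777/32930 - (20218 + 64) = 18777/32930 - 1*20282 = 18777/32930 - 20282 = -667867483/32930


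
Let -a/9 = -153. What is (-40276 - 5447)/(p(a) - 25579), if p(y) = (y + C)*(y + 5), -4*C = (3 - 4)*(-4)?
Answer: -15241/625351 ≈ -0.024372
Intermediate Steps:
C = -1 (C = -(3 - 4)*(-4)/4 = -(-1)*(-4)/4 = -1/4*4 = -1)
a = 1377 (a = -9*(-153) = 1377)
p(y) = (-1 + y)*(5 + y) (p(y) = (y - 1)*(y + 5) = (-1 + y)*(5 + y))
(-40276 - 5447)/(p(a) - 25579) = (-40276 - 5447)/((-5 + 1377**2 + 4*1377) - 25579) = -45723/((-5 + 1896129 + 5508) - 25579) = -45723/(1901632 - 25579) = -45723/1876053 = -45723*1/1876053 = -15241/625351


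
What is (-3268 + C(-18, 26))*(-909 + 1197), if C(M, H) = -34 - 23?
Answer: -957600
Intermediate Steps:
C(M, H) = -57
(-3268 + C(-18, 26))*(-909 + 1197) = (-3268 - 57)*(-909 + 1197) = -3325*288 = -957600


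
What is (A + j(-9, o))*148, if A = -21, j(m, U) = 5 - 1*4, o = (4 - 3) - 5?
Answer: -2960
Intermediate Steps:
o = -4 (o = 1 - 5 = -4)
j(m, U) = 1 (j(m, U) = 5 - 4 = 1)
(A + j(-9, o))*148 = (-21 + 1)*148 = -20*148 = -2960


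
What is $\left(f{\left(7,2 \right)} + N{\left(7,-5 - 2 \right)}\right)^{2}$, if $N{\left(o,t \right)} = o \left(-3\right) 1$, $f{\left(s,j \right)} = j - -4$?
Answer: $225$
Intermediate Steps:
$f{\left(s,j \right)} = 4 + j$ ($f{\left(s,j \right)} = j + 4 = 4 + j$)
$N{\left(o,t \right)} = - 3 o$ ($N{\left(o,t \right)} = - 3 o 1 = - 3 o$)
$\left(f{\left(7,2 \right)} + N{\left(7,-5 - 2 \right)}\right)^{2} = \left(\left(4 + 2\right) - 21\right)^{2} = \left(6 - 21\right)^{2} = \left(-15\right)^{2} = 225$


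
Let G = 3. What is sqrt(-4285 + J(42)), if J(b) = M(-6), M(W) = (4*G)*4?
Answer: I*sqrt(4237) ≈ 65.092*I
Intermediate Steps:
M(W) = 48 (M(W) = (4*3)*4 = 12*4 = 48)
J(b) = 48
sqrt(-4285 + J(42)) = sqrt(-4285 + 48) = sqrt(-4237) = I*sqrt(4237)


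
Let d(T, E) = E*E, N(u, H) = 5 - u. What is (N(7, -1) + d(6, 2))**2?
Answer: 4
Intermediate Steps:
d(T, E) = E**2
(N(7, -1) + d(6, 2))**2 = ((5 - 1*7) + 2**2)**2 = ((5 - 7) + 4)**2 = (-2 + 4)**2 = 2**2 = 4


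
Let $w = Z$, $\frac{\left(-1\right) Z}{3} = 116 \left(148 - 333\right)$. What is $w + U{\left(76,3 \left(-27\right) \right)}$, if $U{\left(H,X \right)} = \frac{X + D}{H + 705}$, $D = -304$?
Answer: $\frac{4570945}{71} \approx 64380.0$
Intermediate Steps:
$Z = 64380$ ($Z = - 3 \cdot 116 \left(148 - 333\right) = - 3 \cdot 116 \left(-185\right) = \left(-3\right) \left(-21460\right) = 64380$)
$w = 64380$
$U{\left(H,X \right)} = \frac{-304 + X}{705 + H}$ ($U{\left(H,X \right)} = \frac{X - 304}{H + 705} = \frac{-304 + X}{705 + H}$)
$w + U{\left(76,3 \left(-27\right) \right)} = 64380 + \frac{-304 + 3 \left(-27\right)}{705 + 76} = 64380 + \frac{-304 - 81}{781} = 64380 + \frac{1}{781} \left(-385\right) = 64380 - \frac{35}{71} = \frac{4570945}{71}$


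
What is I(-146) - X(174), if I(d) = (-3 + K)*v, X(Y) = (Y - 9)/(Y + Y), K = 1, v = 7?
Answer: -1679/116 ≈ -14.474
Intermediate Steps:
X(Y) = (-9 + Y)/(2*Y) (X(Y) = (-9 + Y)/((2*Y)) = (-9 + Y)*(1/(2*Y)) = (-9 + Y)/(2*Y))
I(d) = -14 (I(d) = (-3 + 1)*7 = -2*7 = -14)
I(-146) - X(174) = -14 - (-9 + 174)/(2*174) = -14 - 165/(2*174) = -14 - 1*55/116 = -14 - 55/116 = -1679/116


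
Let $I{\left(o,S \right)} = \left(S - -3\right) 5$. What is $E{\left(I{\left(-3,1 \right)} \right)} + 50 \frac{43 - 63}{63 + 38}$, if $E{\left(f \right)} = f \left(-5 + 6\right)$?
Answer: $\frac{1020}{101} \approx 10.099$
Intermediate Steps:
$I{\left(o,S \right)} = 15 + 5 S$ ($I{\left(o,S \right)} = \left(S + 3\right) 5 = \left(3 + S\right) 5 = 15 + 5 S$)
$E{\left(f \right)} = f$ ($E{\left(f \right)} = f 1 = f$)
$E{\left(I{\left(-3,1 \right)} \right)} + 50 \frac{43 - 63}{63 + 38} = \left(15 + 5 \cdot 1\right) + 50 \frac{43 - 63}{63 + 38} = \left(15 + 5\right) + 50 \left(- \frac{20}{101}\right) = 20 + 50 \left(\left(-20\right) \frac{1}{101}\right) = 20 + 50 \left(- \frac{20}{101}\right) = 20 - \frac{1000}{101} = \frac{1020}{101}$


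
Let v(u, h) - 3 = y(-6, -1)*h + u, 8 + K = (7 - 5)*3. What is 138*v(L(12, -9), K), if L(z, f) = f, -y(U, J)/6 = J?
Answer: -2484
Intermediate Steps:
y(U, J) = -6*J
K = -2 (K = -8 + (7 - 5)*3 = -8 + 2*3 = -8 + 6 = -2)
v(u, h) = 3 + u + 6*h (v(u, h) = 3 + ((-6*(-1))*h + u) = 3 + (6*h + u) = 3 + (u + 6*h) = 3 + u + 6*h)
138*v(L(12, -9), K) = 138*(3 - 9 + 6*(-2)) = 138*(3 - 9 - 12) = 138*(-18) = -2484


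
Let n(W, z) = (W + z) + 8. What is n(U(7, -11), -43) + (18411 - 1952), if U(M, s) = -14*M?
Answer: 16326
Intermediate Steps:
n(W, z) = 8 + W + z
n(U(7, -11), -43) + (18411 - 1952) = (8 - 14*7 - 43) + (18411 - 1952) = (8 - 98 - 43) + 16459 = -133 + 16459 = 16326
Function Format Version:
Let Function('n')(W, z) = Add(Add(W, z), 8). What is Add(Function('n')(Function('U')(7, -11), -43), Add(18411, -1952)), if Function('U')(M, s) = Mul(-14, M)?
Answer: 16326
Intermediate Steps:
Function('n')(W, z) = Add(8, W, z)
Add(Function('n')(Function('U')(7, -11), -43), Add(18411, -1952)) = Add(Add(8, Mul(-14, 7), -43), Add(18411, -1952)) = Add(Add(8, -98, -43), 16459) = Add(-133, 16459) = 16326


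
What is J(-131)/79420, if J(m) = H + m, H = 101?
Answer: -3/7942 ≈ -0.00037774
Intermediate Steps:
J(m) = 101 + m
J(-131)/79420 = (101 - 131)/79420 = -30*1/79420 = -3/7942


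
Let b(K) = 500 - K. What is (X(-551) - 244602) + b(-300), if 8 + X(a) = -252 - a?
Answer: -243511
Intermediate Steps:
X(a) = -260 - a (X(a) = -8 + (-252 - a) = -260 - a)
(X(-551) - 244602) + b(-300) = ((-260 - 1*(-551)) - 244602) + (500 - 1*(-300)) = ((-260 + 551) - 244602) + (500 + 300) = (291 - 244602) + 800 = -244311 + 800 = -243511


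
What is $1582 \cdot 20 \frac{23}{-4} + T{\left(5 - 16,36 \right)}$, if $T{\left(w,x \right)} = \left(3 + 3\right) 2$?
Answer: $-181918$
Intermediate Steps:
$T{\left(w,x \right)} = 12$ ($T{\left(w,x \right)} = 6 \cdot 2 = 12$)
$1582 \cdot 20 \frac{23}{-4} + T{\left(5 - 16,36 \right)} = 1582 \cdot 20 \frac{23}{-4} + 12 = 1582 \cdot 20 \cdot 23 \left(- \frac{1}{4}\right) + 12 = 1582 \cdot 20 \left(- \frac{23}{4}\right) + 12 = 1582 \left(-115\right) + 12 = -181930 + 12 = -181918$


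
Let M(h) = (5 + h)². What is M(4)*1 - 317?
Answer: -236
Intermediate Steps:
M(4)*1 - 317 = (5 + 4)²*1 - 317 = 9²*1 - 317 = 81*1 - 317 = 81 - 317 = -236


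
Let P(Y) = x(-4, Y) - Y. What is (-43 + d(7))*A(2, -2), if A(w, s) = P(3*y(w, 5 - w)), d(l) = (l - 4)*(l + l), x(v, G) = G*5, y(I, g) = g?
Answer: -36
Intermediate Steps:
x(v, G) = 5*G
d(l) = 2*l*(-4 + l) (d(l) = (-4 + l)*(2*l) = 2*l*(-4 + l))
P(Y) = 4*Y (P(Y) = 5*Y - Y = 4*Y)
A(w, s) = 60 - 12*w (A(w, s) = 4*(3*(5 - w)) = 4*(15 - 3*w) = 60 - 12*w)
(-43 + d(7))*A(2, -2) = (-43 + 2*7*(-4 + 7))*(60 - 12*2) = (-43 + 2*7*3)*(60 - 24) = (-43 + 42)*36 = -1*36 = -36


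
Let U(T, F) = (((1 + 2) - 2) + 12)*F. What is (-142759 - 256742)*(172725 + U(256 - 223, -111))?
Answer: -68427330282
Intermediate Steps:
U(T, F) = 13*F (U(T, F) = ((3 - 2) + 12)*F = (1 + 12)*F = 13*F)
(-142759 - 256742)*(172725 + U(256 - 223, -111)) = (-142759 - 256742)*(172725 + 13*(-111)) = -399501*(172725 - 1443) = -399501*171282 = -68427330282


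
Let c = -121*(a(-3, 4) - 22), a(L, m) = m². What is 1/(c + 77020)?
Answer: 1/77746 ≈ 1.2862e-5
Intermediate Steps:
c = 726 (c = -121*(4² - 22) = -121*(16 - 22) = -121*(-6) = 726)
1/(c + 77020) = 1/(726 + 77020) = 1/77746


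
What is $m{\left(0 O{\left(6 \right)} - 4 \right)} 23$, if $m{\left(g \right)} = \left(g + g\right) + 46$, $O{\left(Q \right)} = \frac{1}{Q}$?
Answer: $874$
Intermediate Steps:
$m{\left(g \right)} = 46 + 2 g$ ($m{\left(g \right)} = 2 g + 46 = 46 + 2 g$)
$m{\left(0 O{\left(6 \right)} - 4 \right)} 23 = \left(46 + 2 \left(\frac{0}{6} - 4\right)\right) 23 = \left(46 + 2 \left(0 \cdot \frac{1}{6} - 4\right)\right) 23 = \left(46 + 2 \left(0 - 4\right)\right) 23 = \left(46 + 2 \left(-4\right)\right) 23 = \left(46 - 8\right) 23 = 38 \cdot 23 = 874$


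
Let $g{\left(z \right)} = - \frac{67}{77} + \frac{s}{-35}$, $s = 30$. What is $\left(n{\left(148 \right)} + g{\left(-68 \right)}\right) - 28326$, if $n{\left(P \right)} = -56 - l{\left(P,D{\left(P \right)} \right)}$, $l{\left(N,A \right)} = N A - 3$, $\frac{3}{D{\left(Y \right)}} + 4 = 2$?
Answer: $- \frac{309746}{11} \approx -28159.0$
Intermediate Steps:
$D{\left(Y \right)} = - \frac{3}{2}$ ($D{\left(Y \right)} = \frac{3}{-4 + 2} = \frac{3}{-2} = 3 \left(- \frac{1}{2}\right) = - \frac{3}{2}$)
$l{\left(N,A \right)} = -3 + A N$ ($l{\left(N,A \right)} = A N - 3 = -3 + A N$)
$n{\left(P \right)} = -53 + \frac{3 P}{2}$ ($n{\left(P \right)} = -56 - \left(-3 - \frac{3 P}{2}\right) = -56 + \left(3 + \frac{3 P}{2}\right) = -53 + \frac{3 P}{2}$)
$g{\left(z \right)} = - \frac{19}{11}$ ($g{\left(z \right)} = - \frac{67}{77} + \frac{30}{-35} = \left(-67\right) \frac{1}{77} + 30 \left(- \frac{1}{35}\right) = - \frac{67}{77} - \frac{6}{7} = - \frac{19}{11}$)
$\left(n{\left(148 \right)} + g{\left(-68 \right)}\right) - 28326 = \left(\left(-53 + \frac{3}{2} \cdot 148\right) - \frac{19}{11}\right) - 28326 = \left(\left(-53 + 222\right) - \frac{19}{11}\right) - 28326 = \left(169 - \frac{19}{11}\right) - 28326 = \frac{1840}{11} - 28326 = - \frac{309746}{11}$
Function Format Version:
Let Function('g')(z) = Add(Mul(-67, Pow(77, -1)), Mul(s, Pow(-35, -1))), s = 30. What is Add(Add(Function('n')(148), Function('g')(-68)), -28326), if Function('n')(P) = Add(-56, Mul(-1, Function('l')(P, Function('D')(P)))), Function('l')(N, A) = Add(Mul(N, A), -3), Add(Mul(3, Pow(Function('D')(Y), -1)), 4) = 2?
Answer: Rational(-309746, 11) ≈ -28159.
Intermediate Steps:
Function('D')(Y) = Rational(-3, 2) (Function('D')(Y) = Mul(3, Pow(Add(-4, 2), -1)) = Mul(3, Pow(-2, -1)) = Mul(3, Rational(-1, 2)) = Rational(-3, 2))
Function('l')(N, A) = Add(-3, Mul(A, N)) (Function('l')(N, A) = Add(Mul(A, N), -3) = Add(-3, Mul(A, N)))
Function('n')(P) = Add(-53, Mul(Rational(3, 2), P)) (Function('n')(P) = Add(-56, Mul(-1, Add(-3, Mul(Rational(-3, 2), P)))) = Add(-56, Add(3, Mul(Rational(3, 2), P))) = Add(-53, Mul(Rational(3, 2), P)))
Function('g')(z) = Rational(-19, 11) (Function('g')(z) = Add(Mul(-67, Pow(77, -1)), Mul(30, Pow(-35, -1))) = Add(Mul(-67, Rational(1, 77)), Mul(30, Rational(-1, 35))) = Add(Rational(-67, 77), Rational(-6, 7)) = Rational(-19, 11))
Add(Add(Function('n')(148), Function('g')(-68)), -28326) = Add(Add(Add(-53, Mul(Rational(3, 2), 148)), Rational(-19, 11)), -28326) = Add(Add(Add(-53, 222), Rational(-19, 11)), -28326) = Add(Add(169, Rational(-19, 11)), -28326) = Add(Rational(1840, 11), -28326) = Rational(-309746, 11)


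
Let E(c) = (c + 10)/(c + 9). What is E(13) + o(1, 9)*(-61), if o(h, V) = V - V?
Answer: 23/22 ≈ 1.0455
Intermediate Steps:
E(c) = (10 + c)/(9 + c)
o(h, V) = 0
E(13) + o(1, 9)*(-61) = (10 + 13)/(9 + 13) + 0*(-61) = 23/22 + 0 = 23/22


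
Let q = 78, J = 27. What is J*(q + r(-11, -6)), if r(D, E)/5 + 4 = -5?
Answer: 891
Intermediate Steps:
r(D, E) = -45 (r(D, E) = -20 + 5*(-5) = -20 - 25 = -45)
J*(q + r(-11, -6)) = 27*(78 - 45) = 27*33 = 891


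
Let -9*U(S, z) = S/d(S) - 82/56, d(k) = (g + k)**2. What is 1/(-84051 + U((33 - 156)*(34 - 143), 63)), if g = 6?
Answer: -15112319796/1270203132548285 ≈ -1.1898e-5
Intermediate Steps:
d(k) = (6 + k)**2
U(S, z) = 41/252 - S/(9*(6 + S)**2) (U(S, z) = -(S/((6 + S)**2) - 82/56)/9 = -(S/(6 + S)**2 - 82*1/56)/9 = -(S/(6 + S)**2 - 41/28)/9 = -(-41/28 + S/(6 + S)**2)/9 = 41/252 - S/(9*(6 + S)**2))
1/(-84051 + U((33 - 156)*(34 - 143), 63)) = 1/(-84051 + (41/252 - (33 - 156)*(34 - 143)/(9*(6 + (33 - 156)*(34 - 143))**2))) = 1/(-84051 + (41/252 - (-123*(-109))/(9*(6 - 123*(-109))**2))) = 1/(-84051 + (41/252 - 1/9*13407/(6 + 13407)**2)) = 1/(-84051 + (41/252 - 1/9*13407/13413**2)) = 1/(-84051 + (41/252 - 1/9*13407*1/179908569)) = 1/(-84051 + (41/252 - 4469/539725707)) = 1/(-84051 + 2458625311/15112319796) = 1/(-1270203132548285/15112319796) = -15112319796/1270203132548285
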